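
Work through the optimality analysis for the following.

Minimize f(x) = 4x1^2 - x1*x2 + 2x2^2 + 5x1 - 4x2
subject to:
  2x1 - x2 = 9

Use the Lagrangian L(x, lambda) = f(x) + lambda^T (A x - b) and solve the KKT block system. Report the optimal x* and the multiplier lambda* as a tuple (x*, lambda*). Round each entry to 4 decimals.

Form the Lagrangian:
  L(x, lambda) = (1/2) x^T Q x + c^T x + lambda^T (A x - b)
Stationarity (grad_x L = 0): Q x + c + A^T lambda = 0.
Primal feasibility: A x = b.

This gives the KKT block system:
  [ Q   A^T ] [ x     ]   [-c ]
  [ A    0  ] [ lambda ] = [ b ]

Solving the linear system:
  x*      = (3.3, -2.4)
  lambda* = (-16.9)
  f(x*)   = 89.1

x* = (3.3, -2.4), lambda* = (-16.9)


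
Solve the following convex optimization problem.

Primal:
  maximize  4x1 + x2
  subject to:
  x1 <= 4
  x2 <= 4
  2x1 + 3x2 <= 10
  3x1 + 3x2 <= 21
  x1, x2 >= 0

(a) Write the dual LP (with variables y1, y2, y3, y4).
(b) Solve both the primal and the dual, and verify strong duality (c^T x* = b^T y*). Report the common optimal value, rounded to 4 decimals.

The standard primal-dual pair for 'max c^T x s.t. A x <= b, x >= 0' is:
  Dual:  min b^T y  s.t.  A^T y >= c,  y >= 0.

So the dual LP is:
  minimize  4y1 + 4y2 + 10y3 + 21y4
  subject to:
    y1 + 2y3 + 3y4 >= 4
    y2 + 3y3 + 3y4 >= 1
    y1, y2, y3, y4 >= 0

Solving the primal: x* = (4, 0.6667).
  primal value c^T x* = 16.6667.
Solving the dual: y* = (3.3333, 0, 0.3333, 0).
  dual value b^T y* = 16.6667.
Strong duality: c^T x* = b^T y*. Confirmed.

16.6667


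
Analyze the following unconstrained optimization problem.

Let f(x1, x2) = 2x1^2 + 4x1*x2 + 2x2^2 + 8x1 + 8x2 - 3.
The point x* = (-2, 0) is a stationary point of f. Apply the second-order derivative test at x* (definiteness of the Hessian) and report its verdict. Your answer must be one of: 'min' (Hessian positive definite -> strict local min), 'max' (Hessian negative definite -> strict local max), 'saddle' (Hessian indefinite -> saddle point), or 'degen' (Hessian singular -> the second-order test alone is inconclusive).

Compute the Hessian H = grad^2 f:
  H = [[4, 4], [4, 4]]
Verify stationarity: grad f(x*) = H x* + g = (0, 0).
Eigenvalues of H: 0, 8.
H has a zero eigenvalue (singular; positive semidefinite but not definite), so H is neither positive definite, negative definite, nor indefinite. The second-order test alone is inconclusive -> degen.
(Indeed, f is constant along the null direction of H through x*, so x* is not a strict local extremum.)

degen


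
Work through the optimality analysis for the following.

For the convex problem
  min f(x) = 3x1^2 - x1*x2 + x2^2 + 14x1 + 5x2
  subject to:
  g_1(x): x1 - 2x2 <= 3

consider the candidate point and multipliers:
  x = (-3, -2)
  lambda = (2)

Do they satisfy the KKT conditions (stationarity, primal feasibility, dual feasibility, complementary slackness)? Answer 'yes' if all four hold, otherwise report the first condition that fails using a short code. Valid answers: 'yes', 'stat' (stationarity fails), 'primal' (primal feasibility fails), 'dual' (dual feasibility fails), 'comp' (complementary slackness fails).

Gradient of f: grad f(x) = Q x + c = (-2, 4)
Constraint values g_i(x) = a_i^T x - b_i:
  g_1((-3, -2)) = -2
Stationarity residual: grad f(x) + sum_i lambda_i a_i = (0, 0)
  -> stationarity OK
Primal feasibility (all g_i <= 0): OK
Dual feasibility (all lambda_i >= 0): OK
Complementary slackness (lambda_i * g_i(x) = 0 for all i): FAILS

Verdict: the first failing condition is complementary_slackness -> comp.

comp


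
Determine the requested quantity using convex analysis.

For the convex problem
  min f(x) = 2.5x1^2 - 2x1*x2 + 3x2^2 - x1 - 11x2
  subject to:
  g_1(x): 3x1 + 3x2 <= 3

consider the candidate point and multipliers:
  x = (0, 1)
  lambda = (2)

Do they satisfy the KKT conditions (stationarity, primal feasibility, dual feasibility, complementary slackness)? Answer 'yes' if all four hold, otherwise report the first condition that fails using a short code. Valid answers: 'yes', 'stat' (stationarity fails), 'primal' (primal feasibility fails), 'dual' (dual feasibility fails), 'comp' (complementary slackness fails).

Gradient of f: grad f(x) = Q x + c = (-3, -5)
Constraint values g_i(x) = a_i^T x - b_i:
  g_1((0, 1)) = 0
Stationarity residual: grad f(x) + sum_i lambda_i a_i = (3, 1)
  -> stationarity FAILS
Primal feasibility (all g_i <= 0): OK
Dual feasibility (all lambda_i >= 0): OK
Complementary slackness (lambda_i * g_i(x) = 0 for all i): OK

Verdict: the first failing condition is stationarity -> stat.

stat


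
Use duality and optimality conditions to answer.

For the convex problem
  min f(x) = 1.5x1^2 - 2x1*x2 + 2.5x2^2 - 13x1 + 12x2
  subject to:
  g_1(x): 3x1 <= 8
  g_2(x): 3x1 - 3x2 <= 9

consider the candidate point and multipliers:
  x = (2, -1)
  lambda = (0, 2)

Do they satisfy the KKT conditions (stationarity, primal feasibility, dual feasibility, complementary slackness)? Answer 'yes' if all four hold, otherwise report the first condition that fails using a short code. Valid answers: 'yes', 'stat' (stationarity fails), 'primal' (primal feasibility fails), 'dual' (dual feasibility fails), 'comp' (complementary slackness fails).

Gradient of f: grad f(x) = Q x + c = (-5, 3)
Constraint values g_i(x) = a_i^T x - b_i:
  g_1((2, -1)) = -2
  g_2((2, -1)) = 0
Stationarity residual: grad f(x) + sum_i lambda_i a_i = (1, -3)
  -> stationarity FAILS
Primal feasibility (all g_i <= 0): OK
Dual feasibility (all lambda_i >= 0): OK
Complementary slackness (lambda_i * g_i(x) = 0 for all i): OK

Verdict: the first failing condition is stationarity -> stat.

stat


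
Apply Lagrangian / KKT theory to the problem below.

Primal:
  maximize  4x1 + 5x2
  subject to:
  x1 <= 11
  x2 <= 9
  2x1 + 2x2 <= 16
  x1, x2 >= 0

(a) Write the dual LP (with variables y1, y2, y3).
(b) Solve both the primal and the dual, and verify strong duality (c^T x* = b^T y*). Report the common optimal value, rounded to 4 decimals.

The standard primal-dual pair for 'max c^T x s.t. A x <= b, x >= 0' is:
  Dual:  min b^T y  s.t.  A^T y >= c,  y >= 0.

So the dual LP is:
  minimize  11y1 + 9y2 + 16y3
  subject to:
    y1 + 2y3 >= 4
    y2 + 2y3 >= 5
    y1, y2, y3 >= 0

Solving the primal: x* = (0, 8).
  primal value c^T x* = 40.
Solving the dual: y* = (0, 0, 2.5).
  dual value b^T y* = 40.
Strong duality: c^T x* = b^T y*. Confirmed.

40


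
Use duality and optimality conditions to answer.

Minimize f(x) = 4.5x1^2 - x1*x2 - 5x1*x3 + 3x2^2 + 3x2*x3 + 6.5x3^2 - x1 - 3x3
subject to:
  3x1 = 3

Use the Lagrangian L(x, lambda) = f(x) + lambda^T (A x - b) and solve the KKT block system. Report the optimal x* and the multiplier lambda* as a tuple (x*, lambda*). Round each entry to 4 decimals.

Form the Lagrangian:
  L(x, lambda) = (1/2) x^T Q x + c^T x + lambda^T (A x - b)
Stationarity (grad_x L = 0): Q x + c + A^T lambda = 0.
Primal feasibility: A x = b.

This gives the KKT block system:
  [ Q   A^T ] [ x     ]   [-c ]
  [ A    0  ] [ lambda ] = [ b ]

Solving the linear system:
  x*      = (1, -0.1594, 0.6522)
  lambda* = (-1.6329)
  f(x*)   = 0.971

x* = (1, -0.1594, 0.6522), lambda* = (-1.6329)


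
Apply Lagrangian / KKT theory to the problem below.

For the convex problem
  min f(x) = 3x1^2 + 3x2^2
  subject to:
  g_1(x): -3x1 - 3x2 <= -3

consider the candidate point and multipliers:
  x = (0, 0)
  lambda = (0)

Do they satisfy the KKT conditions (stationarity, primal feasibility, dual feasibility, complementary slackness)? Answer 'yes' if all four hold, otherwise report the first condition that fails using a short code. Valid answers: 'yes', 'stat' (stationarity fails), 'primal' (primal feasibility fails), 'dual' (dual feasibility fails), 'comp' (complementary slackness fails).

Gradient of f: grad f(x) = Q x + c = (0, 0)
Constraint values g_i(x) = a_i^T x - b_i:
  g_1((0, 0)) = 3
Stationarity residual: grad f(x) + sum_i lambda_i a_i = (0, 0)
  -> stationarity OK
Primal feasibility (all g_i <= 0): FAILS
Dual feasibility (all lambda_i >= 0): OK
Complementary slackness (lambda_i * g_i(x) = 0 for all i): OK

Verdict: the first failing condition is primal_feasibility -> primal.

primal


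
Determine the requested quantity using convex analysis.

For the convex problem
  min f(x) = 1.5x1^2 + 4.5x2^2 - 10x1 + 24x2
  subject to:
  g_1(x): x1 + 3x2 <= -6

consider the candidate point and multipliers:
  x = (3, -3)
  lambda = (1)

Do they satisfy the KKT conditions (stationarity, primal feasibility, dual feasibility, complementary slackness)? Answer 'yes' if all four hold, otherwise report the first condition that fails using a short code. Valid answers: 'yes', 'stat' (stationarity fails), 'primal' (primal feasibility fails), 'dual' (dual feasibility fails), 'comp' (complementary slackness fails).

Gradient of f: grad f(x) = Q x + c = (-1, -3)
Constraint values g_i(x) = a_i^T x - b_i:
  g_1((3, -3)) = 0
Stationarity residual: grad f(x) + sum_i lambda_i a_i = (0, 0)
  -> stationarity OK
Primal feasibility (all g_i <= 0): OK
Dual feasibility (all lambda_i >= 0): OK
Complementary slackness (lambda_i * g_i(x) = 0 for all i): OK

Verdict: yes, KKT holds.

yes


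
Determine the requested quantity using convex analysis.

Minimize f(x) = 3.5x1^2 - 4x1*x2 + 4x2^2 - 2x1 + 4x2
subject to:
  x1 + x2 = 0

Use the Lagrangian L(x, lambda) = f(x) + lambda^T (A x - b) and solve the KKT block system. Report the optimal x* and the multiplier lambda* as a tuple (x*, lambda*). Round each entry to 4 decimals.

Form the Lagrangian:
  L(x, lambda) = (1/2) x^T Q x + c^T x + lambda^T (A x - b)
Stationarity (grad_x L = 0): Q x + c + A^T lambda = 0.
Primal feasibility: A x = b.

This gives the KKT block system:
  [ Q   A^T ] [ x     ]   [-c ]
  [ A    0  ] [ lambda ] = [ b ]

Solving the linear system:
  x*      = (0.2609, -0.2609)
  lambda* = (-0.8696)
  f(x*)   = -0.7826

x* = (0.2609, -0.2609), lambda* = (-0.8696)


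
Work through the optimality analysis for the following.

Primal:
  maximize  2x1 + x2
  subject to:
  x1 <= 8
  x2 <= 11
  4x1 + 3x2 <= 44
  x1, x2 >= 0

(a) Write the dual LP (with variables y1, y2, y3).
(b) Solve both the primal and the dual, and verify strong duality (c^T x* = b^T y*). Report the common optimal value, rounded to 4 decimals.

The standard primal-dual pair for 'max c^T x s.t. A x <= b, x >= 0' is:
  Dual:  min b^T y  s.t.  A^T y >= c,  y >= 0.

So the dual LP is:
  minimize  8y1 + 11y2 + 44y3
  subject to:
    y1 + 4y3 >= 2
    y2 + 3y3 >= 1
    y1, y2, y3 >= 0

Solving the primal: x* = (8, 4).
  primal value c^T x* = 20.
Solving the dual: y* = (0.6667, 0, 0.3333).
  dual value b^T y* = 20.
Strong duality: c^T x* = b^T y*. Confirmed.

20


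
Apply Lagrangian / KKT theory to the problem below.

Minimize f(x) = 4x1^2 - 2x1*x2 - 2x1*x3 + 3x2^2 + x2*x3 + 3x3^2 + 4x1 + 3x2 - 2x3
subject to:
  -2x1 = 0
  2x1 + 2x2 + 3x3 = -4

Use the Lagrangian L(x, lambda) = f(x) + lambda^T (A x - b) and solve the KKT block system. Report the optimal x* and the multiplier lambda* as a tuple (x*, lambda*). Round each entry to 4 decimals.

Form the Lagrangian:
  L(x, lambda) = (1/2) x^T Q x + c^T x + lambda^T (A x - b)
Stationarity (grad_x L = 0): Q x + c + A^T lambda = 0.
Primal feasibility: A x = b.

This gives the KKT block system:
  [ Q   A^T ] [ x     ]   [-c ]
  [ A    0  ] [ lambda ] = [ b ]

Solving the linear system:
  x*      = (0, -1.1364, -0.5758)
  lambda* = (5.9091, 2.197)
  f(x*)   = 3.2652

x* = (0, -1.1364, -0.5758), lambda* = (5.9091, 2.197)


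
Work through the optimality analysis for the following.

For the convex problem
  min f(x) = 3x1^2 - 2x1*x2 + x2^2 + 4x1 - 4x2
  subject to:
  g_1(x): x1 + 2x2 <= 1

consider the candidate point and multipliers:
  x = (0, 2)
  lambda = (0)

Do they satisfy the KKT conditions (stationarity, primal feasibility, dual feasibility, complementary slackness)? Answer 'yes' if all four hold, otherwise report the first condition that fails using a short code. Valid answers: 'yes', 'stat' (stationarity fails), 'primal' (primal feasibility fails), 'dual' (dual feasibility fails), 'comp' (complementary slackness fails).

Gradient of f: grad f(x) = Q x + c = (0, 0)
Constraint values g_i(x) = a_i^T x - b_i:
  g_1((0, 2)) = 3
Stationarity residual: grad f(x) + sum_i lambda_i a_i = (0, 0)
  -> stationarity OK
Primal feasibility (all g_i <= 0): FAILS
Dual feasibility (all lambda_i >= 0): OK
Complementary slackness (lambda_i * g_i(x) = 0 for all i): OK

Verdict: the first failing condition is primal_feasibility -> primal.

primal


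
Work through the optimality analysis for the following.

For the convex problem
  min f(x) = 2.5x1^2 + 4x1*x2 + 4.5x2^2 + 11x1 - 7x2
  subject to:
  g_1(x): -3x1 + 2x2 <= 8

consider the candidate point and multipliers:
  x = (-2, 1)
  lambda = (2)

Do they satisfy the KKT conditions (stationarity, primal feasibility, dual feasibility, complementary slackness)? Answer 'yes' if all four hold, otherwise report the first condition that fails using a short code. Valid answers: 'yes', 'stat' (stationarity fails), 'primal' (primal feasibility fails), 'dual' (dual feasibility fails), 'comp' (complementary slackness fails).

Gradient of f: grad f(x) = Q x + c = (5, -6)
Constraint values g_i(x) = a_i^T x - b_i:
  g_1((-2, 1)) = 0
Stationarity residual: grad f(x) + sum_i lambda_i a_i = (-1, -2)
  -> stationarity FAILS
Primal feasibility (all g_i <= 0): OK
Dual feasibility (all lambda_i >= 0): OK
Complementary slackness (lambda_i * g_i(x) = 0 for all i): OK

Verdict: the first failing condition is stationarity -> stat.

stat


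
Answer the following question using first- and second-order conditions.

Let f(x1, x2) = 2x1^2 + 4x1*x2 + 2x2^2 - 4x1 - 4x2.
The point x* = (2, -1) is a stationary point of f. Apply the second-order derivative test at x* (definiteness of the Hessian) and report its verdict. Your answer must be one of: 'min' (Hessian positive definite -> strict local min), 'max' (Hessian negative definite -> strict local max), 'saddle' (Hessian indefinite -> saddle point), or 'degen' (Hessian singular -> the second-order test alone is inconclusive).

Compute the Hessian H = grad^2 f:
  H = [[4, 4], [4, 4]]
Verify stationarity: grad f(x*) = H x* + g = (0, 0).
Eigenvalues of H: 0, 8.
H has a zero eigenvalue (singular; positive semidefinite but not definite), so H is neither positive definite, negative definite, nor indefinite. The second-order test alone is inconclusive -> degen.
(Indeed, f is constant along the null direction of H through x*, so x* is not a strict local extremum.)

degen


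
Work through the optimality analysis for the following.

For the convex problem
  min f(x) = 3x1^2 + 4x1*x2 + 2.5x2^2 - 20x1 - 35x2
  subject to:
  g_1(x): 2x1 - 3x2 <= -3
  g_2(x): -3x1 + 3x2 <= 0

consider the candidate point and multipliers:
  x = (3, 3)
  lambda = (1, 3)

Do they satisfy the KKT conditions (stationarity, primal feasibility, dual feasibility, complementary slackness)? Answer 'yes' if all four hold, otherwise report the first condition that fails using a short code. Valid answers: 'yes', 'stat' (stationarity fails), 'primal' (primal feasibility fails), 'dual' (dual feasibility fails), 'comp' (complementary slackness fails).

Gradient of f: grad f(x) = Q x + c = (10, -8)
Constraint values g_i(x) = a_i^T x - b_i:
  g_1((3, 3)) = 0
  g_2((3, 3)) = 0
Stationarity residual: grad f(x) + sum_i lambda_i a_i = (3, -2)
  -> stationarity FAILS
Primal feasibility (all g_i <= 0): OK
Dual feasibility (all lambda_i >= 0): OK
Complementary slackness (lambda_i * g_i(x) = 0 for all i): OK

Verdict: the first failing condition is stationarity -> stat.

stat


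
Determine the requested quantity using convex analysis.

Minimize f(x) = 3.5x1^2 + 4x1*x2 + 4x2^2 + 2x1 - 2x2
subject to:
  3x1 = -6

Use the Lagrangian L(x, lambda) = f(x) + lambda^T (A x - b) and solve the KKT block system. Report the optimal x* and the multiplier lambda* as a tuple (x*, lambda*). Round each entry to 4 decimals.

Form the Lagrangian:
  L(x, lambda) = (1/2) x^T Q x + c^T x + lambda^T (A x - b)
Stationarity (grad_x L = 0): Q x + c + A^T lambda = 0.
Primal feasibility: A x = b.

This gives the KKT block system:
  [ Q   A^T ] [ x     ]   [-c ]
  [ A    0  ] [ lambda ] = [ b ]

Solving the linear system:
  x*      = (-2, 1.25)
  lambda* = (2.3333)
  f(x*)   = 3.75

x* = (-2, 1.25), lambda* = (2.3333)


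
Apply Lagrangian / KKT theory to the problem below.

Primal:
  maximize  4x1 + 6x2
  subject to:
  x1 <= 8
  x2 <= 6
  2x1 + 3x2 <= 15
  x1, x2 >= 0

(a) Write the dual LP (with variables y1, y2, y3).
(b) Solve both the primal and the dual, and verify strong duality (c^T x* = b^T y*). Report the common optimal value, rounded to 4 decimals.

The standard primal-dual pair for 'max c^T x s.t. A x <= b, x >= 0' is:
  Dual:  min b^T y  s.t.  A^T y >= c,  y >= 0.

So the dual LP is:
  minimize  8y1 + 6y2 + 15y3
  subject to:
    y1 + 2y3 >= 4
    y2 + 3y3 >= 6
    y1, y2, y3 >= 0

Solving the primal: x* = (7.5, 0).
  primal value c^T x* = 30.
Solving the dual: y* = (0, 0, 2).
  dual value b^T y* = 30.
Strong duality: c^T x* = b^T y*. Confirmed.

30


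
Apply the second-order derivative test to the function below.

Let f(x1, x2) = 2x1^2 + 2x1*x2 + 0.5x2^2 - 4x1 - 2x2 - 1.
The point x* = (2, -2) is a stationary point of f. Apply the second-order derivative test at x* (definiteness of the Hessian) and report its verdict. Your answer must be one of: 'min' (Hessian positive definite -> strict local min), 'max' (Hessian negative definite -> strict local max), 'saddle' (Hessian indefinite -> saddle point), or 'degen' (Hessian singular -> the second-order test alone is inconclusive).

Compute the Hessian H = grad^2 f:
  H = [[4, 2], [2, 1]]
Verify stationarity: grad f(x*) = H x* + g = (0, 0).
Eigenvalues of H: 0, 5.
H has a zero eigenvalue (singular; positive semidefinite but not definite), so H is neither positive definite, negative definite, nor indefinite. The second-order test alone is inconclusive -> degen.
(Indeed, f is constant along the null direction of H through x*, so x* is not a strict local extremum.)

degen


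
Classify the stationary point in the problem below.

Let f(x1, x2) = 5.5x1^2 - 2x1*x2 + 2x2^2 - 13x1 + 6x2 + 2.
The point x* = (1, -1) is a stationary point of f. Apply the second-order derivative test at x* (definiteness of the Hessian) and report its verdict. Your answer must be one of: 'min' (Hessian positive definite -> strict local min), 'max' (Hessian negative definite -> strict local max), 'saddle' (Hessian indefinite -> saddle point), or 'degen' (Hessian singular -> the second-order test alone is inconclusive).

Compute the Hessian H = grad^2 f:
  H = [[11, -2], [-2, 4]]
Verify stationarity: grad f(x*) = H x* + g = (0, 0).
Eigenvalues of H: 3.4689, 11.5311.
Both eigenvalues > 0, so H is positive definite -> x* is a strict local min.

min


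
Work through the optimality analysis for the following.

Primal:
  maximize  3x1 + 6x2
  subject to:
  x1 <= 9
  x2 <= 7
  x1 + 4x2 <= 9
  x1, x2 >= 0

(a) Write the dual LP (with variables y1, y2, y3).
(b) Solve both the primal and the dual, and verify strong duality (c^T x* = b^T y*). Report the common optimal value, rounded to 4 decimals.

The standard primal-dual pair for 'max c^T x s.t. A x <= b, x >= 0' is:
  Dual:  min b^T y  s.t.  A^T y >= c,  y >= 0.

So the dual LP is:
  minimize  9y1 + 7y2 + 9y3
  subject to:
    y1 + y3 >= 3
    y2 + 4y3 >= 6
    y1, y2, y3 >= 0

Solving the primal: x* = (9, 0).
  primal value c^T x* = 27.
Solving the dual: y* = (1.5, 0, 1.5).
  dual value b^T y* = 27.
Strong duality: c^T x* = b^T y*. Confirmed.

27


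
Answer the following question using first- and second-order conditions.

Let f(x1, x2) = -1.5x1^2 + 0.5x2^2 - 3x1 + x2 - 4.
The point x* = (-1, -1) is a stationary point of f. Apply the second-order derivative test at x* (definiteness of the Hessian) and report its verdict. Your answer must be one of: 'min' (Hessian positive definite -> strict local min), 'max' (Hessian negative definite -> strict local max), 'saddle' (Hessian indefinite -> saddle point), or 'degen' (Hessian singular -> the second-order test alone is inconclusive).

Compute the Hessian H = grad^2 f:
  H = [[-3, 0], [0, 1]]
Verify stationarity: grad f(x*) = H x* + g = (0, 0).
Eigenvalues of H: -3, 1.
Eigenvalues have mixed signs, so H is indefinite -> x* is a saddle point.

saddle


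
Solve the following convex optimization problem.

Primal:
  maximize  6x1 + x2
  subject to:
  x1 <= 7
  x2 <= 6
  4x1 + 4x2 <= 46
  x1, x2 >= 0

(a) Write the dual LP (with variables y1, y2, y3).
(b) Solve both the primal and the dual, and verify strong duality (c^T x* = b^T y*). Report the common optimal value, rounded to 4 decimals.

The standard primal-dual pair for 'max c^T x s.t. A x <= b, x >= 0' is:
  Dual:  min b^T y  s.t.  A^T y >= c,  y >= 0.

So the dual LP is:
  minimize  7y1 + 6y2 + 46y3
  subject to:
    y1 + 4y3 >= 6
    y2 + 4y3 >= 1
    y1, y2, y3 >= 0

Solving the primal: x* = (7, 4.5).
  primal value c^T x* = 46.5.
Solving the dual: y* = (5, 0, 0.25).
  dual value b^T y* = 46.5.
Strong duality: c^T x* = b^T y*. Confirmed.

46.5


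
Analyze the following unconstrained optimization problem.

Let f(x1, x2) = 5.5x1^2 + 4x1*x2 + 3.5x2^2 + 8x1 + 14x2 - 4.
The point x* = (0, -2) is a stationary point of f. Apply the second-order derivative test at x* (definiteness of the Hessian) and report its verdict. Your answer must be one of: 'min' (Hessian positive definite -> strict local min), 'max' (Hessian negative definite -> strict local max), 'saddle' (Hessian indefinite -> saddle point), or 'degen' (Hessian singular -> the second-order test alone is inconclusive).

Compute the Hessian H = grad^2 f:
  H = [[11, 4], [4, 7]]
Verify stationarity: grad f(x*) = H x* + g = (0, 0).
Eigenvalues of H: 4.5279, 13.4721.
Both eigenvalues > 0, so H is positive definite -> x* is a strict local min.

min


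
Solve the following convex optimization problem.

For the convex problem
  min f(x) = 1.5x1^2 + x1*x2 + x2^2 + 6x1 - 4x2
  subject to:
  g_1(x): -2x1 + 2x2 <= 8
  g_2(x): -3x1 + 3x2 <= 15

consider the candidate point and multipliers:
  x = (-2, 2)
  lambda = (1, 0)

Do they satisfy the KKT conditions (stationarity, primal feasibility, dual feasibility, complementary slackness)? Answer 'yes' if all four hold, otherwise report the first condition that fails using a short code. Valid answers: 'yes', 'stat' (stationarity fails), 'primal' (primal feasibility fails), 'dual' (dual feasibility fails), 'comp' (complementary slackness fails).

Gradient of f: grad f(x) = Q x + c = (2, -2)
Constraint values g_i(x) = a_i^T x - b_i:
  g_1((-2, 2)) = 0
  g_2((-2, 2)) = -3
Stationarity residual: grad f(x) + sum_i lambda_i a_i = (0, 0)
  -> stationarity OK
Primal feasibility (all g_i <= 0): OK
Dual feasibility (all lambda_i >= 0): OK
Complementary slackness (lambda_i * g_i(x) = 0 for all i): OK

Verdict: yes, KKT holds.

yes


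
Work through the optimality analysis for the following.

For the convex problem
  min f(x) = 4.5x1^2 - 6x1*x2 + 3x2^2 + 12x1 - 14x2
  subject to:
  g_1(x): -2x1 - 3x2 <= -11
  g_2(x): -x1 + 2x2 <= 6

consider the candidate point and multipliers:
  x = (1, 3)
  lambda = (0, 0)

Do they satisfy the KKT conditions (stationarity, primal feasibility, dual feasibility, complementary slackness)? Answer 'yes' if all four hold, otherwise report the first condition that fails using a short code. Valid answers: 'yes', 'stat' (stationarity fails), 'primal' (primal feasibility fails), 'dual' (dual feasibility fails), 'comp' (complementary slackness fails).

Gradient of f: grad f(x) = Q x + c = (3, -2)
Constraint values g_i(x) = a_i^T x - b_i:
  g_1((1, 3)) = 0
  g_2((1, 3)) = -1
Stationarity residual: grad f(x) + sum_i lambda_i a_i = (3, -2)
  -> stationarity FAILS
Primal feasibility (all g_i <= 0): OK
Dual feasibility (all lambda_i >= 0): OK
Complementary slackness (lambda_i * g_i(x) = 0 for all i): OK

Verdict: the first failing condition is stationarity -> stat.

stat


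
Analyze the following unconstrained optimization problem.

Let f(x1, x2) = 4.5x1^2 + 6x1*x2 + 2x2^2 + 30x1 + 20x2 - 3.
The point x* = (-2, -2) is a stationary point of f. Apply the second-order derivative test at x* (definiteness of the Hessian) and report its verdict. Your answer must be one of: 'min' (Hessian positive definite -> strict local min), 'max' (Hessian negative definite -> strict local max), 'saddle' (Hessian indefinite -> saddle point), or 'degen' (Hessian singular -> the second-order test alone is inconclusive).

Compute the Hessian H = grad^2 f:
  H = [[9, 6], [6, 4]]
Verify stationarity: grad f(x*) = H x* + g = (0, 0).
Eigenvalues of H: 0, 13.
H has a zero eigenvalue (singular; positive semidefinite but not definite), so H is neither positive definite, negative definite, nor indefinite. The second-order test alone is inconclusive -> degen.
(Indeed, f is constant along the null direction of H through x*, so x* is not a strict local extremum.)

degen


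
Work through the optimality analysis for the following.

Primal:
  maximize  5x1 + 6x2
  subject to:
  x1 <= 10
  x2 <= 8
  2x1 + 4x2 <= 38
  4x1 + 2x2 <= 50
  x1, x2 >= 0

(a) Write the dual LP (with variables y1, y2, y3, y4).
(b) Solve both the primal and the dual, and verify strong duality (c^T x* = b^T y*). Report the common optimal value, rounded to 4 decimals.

The standard primal-dual pair for 'max c^T x s.t. A x <= b, x >= 0' is:
  Dual:  min b^T y  s.t.  A^T y >= c,  y >= 0.

So the dual LP is:
  minimize  10y1 + 8y2 + 38y3 + 50y4
  subject to:
    y1 + 2y3 + 4y4 >= 5
    y2 + 4y3 + 2y4 >= 6
    y1, y2, y3, y4 >= 0

Solving the primal: x* = (10, 4.5).
  primal value c^T x* = 77.
Solving the dual: y* = (2, 0, 1.5, 0).
  dual value b^T y* = 77.
Strong duality: c^T x* = b^T y*. Confirmed.

77


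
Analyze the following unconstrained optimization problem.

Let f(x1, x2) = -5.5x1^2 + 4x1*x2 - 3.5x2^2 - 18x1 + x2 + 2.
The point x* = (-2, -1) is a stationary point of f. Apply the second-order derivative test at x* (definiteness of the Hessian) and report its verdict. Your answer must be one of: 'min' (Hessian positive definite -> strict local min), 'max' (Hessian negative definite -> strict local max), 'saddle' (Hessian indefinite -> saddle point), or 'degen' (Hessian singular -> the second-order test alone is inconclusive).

Compute the Hessian H = grad^2 f:
  H = [[-11, 4], [4, -7]]
Verify stationarity: grad f(x*) = H x* + g = (0, 0).
Eigenvalues of H: -13.4721, -4.5279.
Both eigenvalues < 0, so H is negative definite -> x* is a strict local max.

max


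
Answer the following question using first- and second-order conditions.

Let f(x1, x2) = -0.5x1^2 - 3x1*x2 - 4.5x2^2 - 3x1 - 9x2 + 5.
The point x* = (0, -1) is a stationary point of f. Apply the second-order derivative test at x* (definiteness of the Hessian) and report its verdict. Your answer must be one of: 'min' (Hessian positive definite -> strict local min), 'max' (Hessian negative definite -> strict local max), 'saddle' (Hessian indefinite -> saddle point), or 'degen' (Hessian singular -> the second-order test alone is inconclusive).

Compute the Hessian H = grad^2 f:
  H = [[-1, -3], [-3, -9]]
Verify stationarity: grad f(x*) = H x* + g = (0, 0).
Eigenvalues of H: -10, 0.
H has a zero eigenvalue (singular; negative semidefinite but not definite), so H is neither positive definite, negative definite, nor indefinite. The second-order test alone is inconclusive -> degen.
(Indeed, f is constant along the null direction of H through x*, so x* is not a strict local extremum.)

degen


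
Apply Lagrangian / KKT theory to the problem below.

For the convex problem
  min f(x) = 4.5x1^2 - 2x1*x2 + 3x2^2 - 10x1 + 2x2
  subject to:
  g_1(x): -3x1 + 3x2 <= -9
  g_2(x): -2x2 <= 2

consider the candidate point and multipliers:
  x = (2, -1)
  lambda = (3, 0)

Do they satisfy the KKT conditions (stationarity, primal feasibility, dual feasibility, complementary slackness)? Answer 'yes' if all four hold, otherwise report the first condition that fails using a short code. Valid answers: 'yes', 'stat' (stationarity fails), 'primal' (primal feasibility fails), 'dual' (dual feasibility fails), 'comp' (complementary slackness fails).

Gradient of f: grad f(x) = Q x + c = (10, -8)
Constraint values g_i(x) = a_i^T x - b_i:
  g_1((2, -1)) = 0
  g_2((2, -1)) = 0
Stationarity residual: grad f(x) + sum_i lambda_i a_i = (1, 1)
  -> stationarity FAILS
Primal feasibility (all g_i <= 0): OK
Dual feasibility (all lambda_i >= 0): OK
Complementary slackness (lambda_i * g_i(x) = 0 for all i): OK

Verdict: the first failing condition is stationarity -> stat.

stat


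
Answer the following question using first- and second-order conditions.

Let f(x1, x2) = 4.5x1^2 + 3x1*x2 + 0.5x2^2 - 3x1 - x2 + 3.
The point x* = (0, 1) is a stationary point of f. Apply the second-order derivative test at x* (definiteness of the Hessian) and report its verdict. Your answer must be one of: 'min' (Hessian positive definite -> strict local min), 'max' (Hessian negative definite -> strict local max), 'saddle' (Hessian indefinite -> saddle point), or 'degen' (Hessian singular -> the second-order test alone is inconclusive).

Compute the Hessian H = grad^2 f:
  H = [[9, 3], [3, 1]]
Verify stationarity: grad f(x*) = H x* + g = (0, 0).
Eigenvalues of H: 0, 10.
H has a zero eigenvalue (singular; positive semidefinite but not definite), so H is neither positive definite, negative definite, nor indefinite. The second-order test alone is inconclusive -> degen.
(Indeed, f is constant along the null direction of H through x*, so x* is not a strict local extremum.)

degen


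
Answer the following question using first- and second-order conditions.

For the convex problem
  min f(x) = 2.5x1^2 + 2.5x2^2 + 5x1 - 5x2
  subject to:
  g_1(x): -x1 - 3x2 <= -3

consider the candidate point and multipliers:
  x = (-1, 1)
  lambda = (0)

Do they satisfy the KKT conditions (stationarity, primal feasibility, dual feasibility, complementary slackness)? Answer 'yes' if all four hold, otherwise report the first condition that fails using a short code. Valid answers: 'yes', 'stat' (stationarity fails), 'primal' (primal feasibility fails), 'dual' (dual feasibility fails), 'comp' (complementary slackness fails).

Gradient of f: grad f(x) = Q x + c = (0, 0)
Constraint values g_i(x) = a_i^T x - b_i:
  g_1((-1, 1)) = 1
Stationarity residual: grad f(x) + sum_i lambda_i a_i = (0, 0)
  -> stationarity OK
Primal feasibility (all g_i <= 0): FAILS
Dual feasibility (all lambda_i >= 0): OK
Complementary slackness (lambda_i * g_i(x) = 0 for all i): OK

Verdict: the first failing condition is primal_feasibility -> primal.

primal


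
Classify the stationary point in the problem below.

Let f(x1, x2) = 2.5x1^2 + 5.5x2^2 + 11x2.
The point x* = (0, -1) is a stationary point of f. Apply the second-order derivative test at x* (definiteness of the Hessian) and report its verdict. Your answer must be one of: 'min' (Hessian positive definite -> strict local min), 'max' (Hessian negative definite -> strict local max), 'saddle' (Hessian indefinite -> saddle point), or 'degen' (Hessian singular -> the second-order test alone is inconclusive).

Compute the Hessian H = grad^2 f:
  H = [[5, 0], [0, 11]]
Verify stationarity: grad f(x*) = H x* + g = (0, 0).
Eigenvalues of H: 5, 11.
Both eigenvalues > 0, so H is positive definite -> x* is a strict local min.

min


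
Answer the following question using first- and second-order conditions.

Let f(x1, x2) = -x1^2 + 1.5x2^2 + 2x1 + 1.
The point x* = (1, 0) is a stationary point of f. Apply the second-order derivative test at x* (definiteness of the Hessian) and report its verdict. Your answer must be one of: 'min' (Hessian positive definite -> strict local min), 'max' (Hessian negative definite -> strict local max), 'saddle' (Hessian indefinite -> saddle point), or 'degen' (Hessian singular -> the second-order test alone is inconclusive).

Compute the Hessian H = grad^2 f:
  H = [[-2, 0], [0, 3]]
Verify stationarity: grad f(x*) = H x* + g = (0, 0).
Eigenvalues of H: -2, 3.
Eigenvalues have mixed signs, so H is indefinite -> x* is a saddle point.

saddle


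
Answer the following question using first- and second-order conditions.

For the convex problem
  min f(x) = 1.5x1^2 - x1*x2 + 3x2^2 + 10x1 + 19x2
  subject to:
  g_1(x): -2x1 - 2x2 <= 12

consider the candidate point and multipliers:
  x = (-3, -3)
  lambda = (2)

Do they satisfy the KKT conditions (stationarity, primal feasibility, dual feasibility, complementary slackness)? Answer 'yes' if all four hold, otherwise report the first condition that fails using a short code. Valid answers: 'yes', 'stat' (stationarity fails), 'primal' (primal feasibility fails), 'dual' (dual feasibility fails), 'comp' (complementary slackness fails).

Gradient of f: grad f(x) = Q x + c = (4, 4)
Constraint values g_i(x) = a_i^T x - b_i:
  g_1((-3, -3)) = 0
Stationarity residual: grad f(x) + sum_i lambda_i a_i = (0, 0)
  -> stationarity OK
Primal feasibility (all g_i <= 0): OK
Dual feasibility (all lambda_i >= 0): OK
Complementary slackness (lambda_i * g_i(x) = 0 for all i): OK

Verdict: yes, KKT holds.

yes


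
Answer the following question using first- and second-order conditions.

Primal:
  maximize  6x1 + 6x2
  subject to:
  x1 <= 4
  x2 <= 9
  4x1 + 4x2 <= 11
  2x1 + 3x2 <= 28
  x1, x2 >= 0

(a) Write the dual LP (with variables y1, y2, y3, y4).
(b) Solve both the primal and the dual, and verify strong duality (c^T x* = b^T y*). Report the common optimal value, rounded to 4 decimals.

The standard primal-dual pair for 'max c^T x s.t. A x <= b, x >= 0' is:
  Dual:  min b^T y  s.t.  A^T y >= c,  y >= 0.

So the dual LP is:
  minimize  4y1 + 9y2 + 11y3 + 28y4
  subject to:
    y1 + 4y3 + 2y4 >= 6
    y2 + 4y3 + 3y4 >= 6
    y1, y2, y3, y4 >= 0

Solving the primal: x* = (2.75, 0).
  primal value c^T x* = 16.5.
Solving the dual: y* = (0, 0, 1.5, 0).
  dual value b^T y* = 16.5.
Strong duality: c^T x* = b^T y*. Confirmed.

16.5


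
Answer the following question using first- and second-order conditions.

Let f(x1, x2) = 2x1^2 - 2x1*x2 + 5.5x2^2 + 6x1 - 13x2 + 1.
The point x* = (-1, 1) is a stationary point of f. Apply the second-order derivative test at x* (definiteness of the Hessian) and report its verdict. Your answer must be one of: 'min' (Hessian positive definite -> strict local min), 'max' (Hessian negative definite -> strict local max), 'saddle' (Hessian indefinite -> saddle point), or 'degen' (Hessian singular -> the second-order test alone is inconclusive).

Compute the Hessian H = grad^2 f:
  H = [[4, -2], [-2, 11]]
Verify stationarity: grad f(x*) = H x* + g = (0, 0).
Eigenvalues of H: 3.4689, 11.5311.
Both eigenvalues > 0, so H is positive definite -> x* is a strict local min.

min


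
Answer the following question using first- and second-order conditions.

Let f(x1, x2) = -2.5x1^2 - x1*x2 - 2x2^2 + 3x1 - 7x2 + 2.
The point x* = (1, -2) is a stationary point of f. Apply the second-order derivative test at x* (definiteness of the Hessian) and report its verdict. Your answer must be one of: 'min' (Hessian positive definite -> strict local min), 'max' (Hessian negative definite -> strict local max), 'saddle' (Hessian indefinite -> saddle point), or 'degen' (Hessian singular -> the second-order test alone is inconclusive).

Compute the Hessian H = grad^2 f:
  H = [[-5, -1], [-1, -4]]
Verify stationarity: grad f(x*) = H x* + g = (0, 0).
Eigenvalues of H: -5.618, -3.382.
Both eigenvalues < 0, so H is negative definite -> x* is a strict local max.

max


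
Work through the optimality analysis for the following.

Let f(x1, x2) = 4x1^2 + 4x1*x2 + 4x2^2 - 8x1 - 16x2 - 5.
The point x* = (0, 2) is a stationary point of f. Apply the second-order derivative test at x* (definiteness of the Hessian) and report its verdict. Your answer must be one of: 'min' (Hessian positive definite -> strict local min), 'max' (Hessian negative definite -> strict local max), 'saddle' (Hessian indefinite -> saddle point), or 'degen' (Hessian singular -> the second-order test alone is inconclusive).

Compute the Hessian H = grad^2 f:
  H = [[8, 4], [4, 8]]
Verify stationarity: grad f(x*) = H x* + g = (0, 0).
Eigenvalues of H: 4, 12.
Both eigenvalues > 0, so H is positive definite -> x* is a strict local min.

min


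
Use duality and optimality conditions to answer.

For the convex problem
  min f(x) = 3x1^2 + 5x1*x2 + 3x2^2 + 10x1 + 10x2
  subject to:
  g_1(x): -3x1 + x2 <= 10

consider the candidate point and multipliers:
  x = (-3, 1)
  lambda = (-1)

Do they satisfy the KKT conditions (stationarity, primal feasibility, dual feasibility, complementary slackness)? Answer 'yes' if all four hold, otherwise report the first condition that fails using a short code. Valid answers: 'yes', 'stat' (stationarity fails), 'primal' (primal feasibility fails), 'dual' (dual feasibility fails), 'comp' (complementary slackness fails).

Gradient of f: grad f(x) = Q x + c = (-3, 1)
Constraint values g_i(x) = a_i^T x - b_i:
  g_1((-3, 1)) = 0
Stationarity residual: grad f(x) + sum_i lambda_i a_i = (0, 0)
  -> stationarity OK
Primal feasibility (all g_i <= 0): OK
Dual feasibility (all lambda_i >= 0): FAILS
Complementary slackness (lambda_i * g_i(x) = 0 for all i): OK

Verdict: the first failing condition is dual_feasibility -> dual.

dual


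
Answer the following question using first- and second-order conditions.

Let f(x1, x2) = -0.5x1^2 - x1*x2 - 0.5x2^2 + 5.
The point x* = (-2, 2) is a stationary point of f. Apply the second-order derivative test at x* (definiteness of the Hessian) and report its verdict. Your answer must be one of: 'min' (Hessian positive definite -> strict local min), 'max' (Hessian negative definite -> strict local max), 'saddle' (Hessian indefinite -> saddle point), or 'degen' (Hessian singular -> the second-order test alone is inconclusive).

Compute the Hessian H = grad^2 f:
  H = [[-1, -1], [-1, -1]]
Verify stationarity: grad f(x*) = H x* + g = (0, 0).
Eigenvalues of H: -2, 0.
H has a zero eigenvalue (singular; negative semidefinite but not definite), so H is neither positive definite, negative definite, nor indefinite. The second-order test alone is inconclusive -> degen.
(Indeed, f is constant along the null direction of H through x*, so x* is not a strict local extremum.)

degen


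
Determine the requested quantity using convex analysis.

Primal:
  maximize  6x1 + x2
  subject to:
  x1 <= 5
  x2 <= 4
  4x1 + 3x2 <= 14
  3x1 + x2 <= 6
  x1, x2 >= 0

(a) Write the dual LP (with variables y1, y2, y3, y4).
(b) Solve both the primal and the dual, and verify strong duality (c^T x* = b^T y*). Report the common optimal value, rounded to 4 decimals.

The standard primal-dual pair for 'max c^T x s.t. A x <= b, x >= 0' is:
  Dual:  min b^T y  s.t.  A^T y >= c,  y >= 0.

So the dual LP is:
  minimize  5y1 + 4y2 + 14y3 + 6y4
  subject to:
    y1 + 4y3 + 3y4 >= 6
    y2 + 3y3 + y4 >= 1
    y1, y2, y3, y4 >= 0

Solving the primal: x* = (2, 0).
  primal value c^T x* = 12.
Solving the dual: y* = (0, 0, 0, 2).
  dual value b^T y* = 12.
Strong duality: c^T x* = b^T y*. Confirmed.

12


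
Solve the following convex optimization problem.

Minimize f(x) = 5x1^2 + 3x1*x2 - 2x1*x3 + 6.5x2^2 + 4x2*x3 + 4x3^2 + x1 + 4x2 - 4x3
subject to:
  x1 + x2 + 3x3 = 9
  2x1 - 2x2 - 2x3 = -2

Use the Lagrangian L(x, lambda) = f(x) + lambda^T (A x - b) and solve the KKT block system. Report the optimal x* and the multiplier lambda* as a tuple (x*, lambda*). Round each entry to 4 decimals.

Form the Lagrangian:
  L(x, lambda) = (1/2) x^T Q x + c^T x + lambda^T (A x - b)
Stationarity (grad_x L = 0): Q x + c + A^T lambda = 0.
Primal feasibility: A x = b.

This gives the KKT block system:
  [ Q   A^T ] [ x     ]   [-c ]
  [ A    0  ] [ lambda ] = [ b ]

Solving the linear system:
  x*      = (1, -1, 3)
  lambda* = (-4, 1)
  f(x*)   = 11.5

x* = (1, -1, 3), lambda* = (-4, 1)


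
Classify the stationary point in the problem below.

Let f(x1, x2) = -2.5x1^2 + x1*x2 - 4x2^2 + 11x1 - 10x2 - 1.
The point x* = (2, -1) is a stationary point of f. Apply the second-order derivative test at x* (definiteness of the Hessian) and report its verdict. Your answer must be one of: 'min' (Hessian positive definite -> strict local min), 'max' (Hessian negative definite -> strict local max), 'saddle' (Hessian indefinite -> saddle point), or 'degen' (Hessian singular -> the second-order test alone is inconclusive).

Compute the Hessian H = grad^2 f:
  H = [[-5, 1], [1, -8]]
Verify stationarity: grad f(x*) = H x* + g = (0, 0).
Eigenvalues of H: -8.3028, -4.6972.
Both eigenvalues < 0, so H is negative definite -> x* is a strict local max.

max
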